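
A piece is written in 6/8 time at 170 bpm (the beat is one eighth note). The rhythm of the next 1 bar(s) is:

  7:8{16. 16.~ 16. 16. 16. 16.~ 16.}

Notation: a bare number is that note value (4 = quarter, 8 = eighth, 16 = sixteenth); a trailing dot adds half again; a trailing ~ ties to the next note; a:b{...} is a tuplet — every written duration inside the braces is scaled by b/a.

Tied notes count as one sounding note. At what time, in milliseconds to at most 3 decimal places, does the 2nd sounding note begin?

1. 0.0ms @ 0 + 302.521ms (6/7)
2. 302.521ms @ 6/7 + 605.042ms (12/7)
3. 907.563ms @ 18/7 + 302.521ms (6/7)
4. 1210.084ms @ 24/7 + 302.521ms (6/7)
5. 1512.605ms @ 30/7 + 605.042ms (12/7)

note 2 onset = 6/7b = 302.521ms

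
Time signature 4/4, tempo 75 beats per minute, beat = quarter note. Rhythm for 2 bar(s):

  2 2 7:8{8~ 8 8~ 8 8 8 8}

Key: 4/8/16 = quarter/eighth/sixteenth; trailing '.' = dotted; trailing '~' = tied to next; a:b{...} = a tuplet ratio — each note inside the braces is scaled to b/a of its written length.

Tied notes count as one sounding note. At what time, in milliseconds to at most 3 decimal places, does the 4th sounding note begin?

1. 0.0ms @ 0 + 1600.0ms (2)
2. 1600.0ms @ 2 + 1600.0ms (2)
3. 3200.0ms @ 4 + 914.286ms (8/7)
4. 4114.286ms @ 36/7 + 914.286ms (8/7)
5. 5028.571ms @ 44/7 + 457.143ms (4/7)
6. 5485.714ms @ 48/7 + 457.143ms (4/7)
7. 5942.857ms @ 52/7 + 457.143ms (4/7)

note 4 onset = 36/7b = 4114.286ms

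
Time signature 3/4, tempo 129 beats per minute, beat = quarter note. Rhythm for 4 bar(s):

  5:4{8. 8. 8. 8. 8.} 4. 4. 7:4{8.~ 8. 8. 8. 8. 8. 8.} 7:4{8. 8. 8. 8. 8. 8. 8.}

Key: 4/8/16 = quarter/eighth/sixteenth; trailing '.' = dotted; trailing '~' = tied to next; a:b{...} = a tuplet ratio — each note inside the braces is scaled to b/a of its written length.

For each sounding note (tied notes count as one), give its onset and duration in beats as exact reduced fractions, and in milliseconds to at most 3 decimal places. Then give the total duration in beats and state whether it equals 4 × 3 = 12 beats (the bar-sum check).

1) 0.0ms=0b +279.07ms=3/5b
2) 279.07ms=3/5b +279.07ms=3/5b
3) 558.14ms=6/5b +279.07ms=3/5b
4) 837.209ms=9/5b +279.07ms=3/5b
5) 1116.279ms=12/5b +279.07ms=3/5b
6) 1395.349ms=3b +697.674ms=3/2b
7) 2093.023ms=9/2b +697.674ms=3/2b
8) 2790.698ms=6b +398.671ms=6/7b
9) 3189.369ms=48/7b +199.336ms=3/7b
10) 3388.704ms=51/7b +199.336ms=3/7b
11) 3588.04ms=54/7b +199.336ms=3/7b
12) 3787.375ms=57/7b +199.336ms=3/7b
13) 3986.711ms=60/7b +199.336ms=3/7b
14) 4186.047ms=9b +199.336ms=3/7b
15) 4385.382ms=66/7b +199.336ms=3/7b
16) 4584.718ms=69/7b +199.336ms=3/7b
17) 4784.053ms=72/7b +199.336ms=3/7b
18) 4983.389ms=75/7b +199.336ms=3/7b
19) 5182.724ms=78/7b +199.336ms=3/7b
20) 5382.06ms=81/7b +199.336ms=3/7b
Σ=12b of 12 (129bpm 3/4) — PASS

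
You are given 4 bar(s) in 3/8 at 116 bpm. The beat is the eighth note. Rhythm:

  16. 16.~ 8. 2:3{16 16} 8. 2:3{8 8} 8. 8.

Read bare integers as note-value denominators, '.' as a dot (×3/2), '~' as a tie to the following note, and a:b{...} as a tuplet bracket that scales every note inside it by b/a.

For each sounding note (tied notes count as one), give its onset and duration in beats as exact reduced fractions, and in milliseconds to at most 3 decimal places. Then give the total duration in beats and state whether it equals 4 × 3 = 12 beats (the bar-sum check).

1) 0.0ms=0b +387.931ms=3/4b
2) 387.931ms=3/4b +1163.793ms=9/4b
3) 1551.724ms=3b +387.931ms=3/4b
4) 1939.655ms=15/4b +387.931ms=3/4b
5) 2327.586ms=9/2b +775.862ms=3/2b
6) 3103.448ms=6b +775.862ms=3/2b
7) 3879.31ms=15/2b +775.862ms=3/2b
8) 4655.172ms=9b +775.862ms=3/2b
9) 5431.034ms=21/2b +775.862ms=3/2b
Σ=12b of 12 (116bpm 3/8) — PASS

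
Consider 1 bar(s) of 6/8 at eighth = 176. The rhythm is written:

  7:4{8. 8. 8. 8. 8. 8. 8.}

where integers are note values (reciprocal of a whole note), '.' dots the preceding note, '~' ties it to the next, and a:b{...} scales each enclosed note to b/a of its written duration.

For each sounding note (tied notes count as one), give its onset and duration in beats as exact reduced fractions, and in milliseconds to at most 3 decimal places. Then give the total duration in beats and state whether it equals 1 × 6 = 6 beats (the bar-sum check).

1) 0.0ms=0b +292.208ms=6/7b
2) 292.208ms=6/7b +292.208ms=6/7b
3) 584.416ms=12/7b +292.208ms=6/7b
4) 876.623ms=18/7b +292.208ms=6/7b
5) 1168.831ms=24/7b +292.208ms=6/7b
6) 1461.039ms=30/7b +292.208ms=6/7b
7) 1753.247ms=36/7b +292.208ms=6/7b
Σ=6b of 6 (176bpm 6/8) — PASS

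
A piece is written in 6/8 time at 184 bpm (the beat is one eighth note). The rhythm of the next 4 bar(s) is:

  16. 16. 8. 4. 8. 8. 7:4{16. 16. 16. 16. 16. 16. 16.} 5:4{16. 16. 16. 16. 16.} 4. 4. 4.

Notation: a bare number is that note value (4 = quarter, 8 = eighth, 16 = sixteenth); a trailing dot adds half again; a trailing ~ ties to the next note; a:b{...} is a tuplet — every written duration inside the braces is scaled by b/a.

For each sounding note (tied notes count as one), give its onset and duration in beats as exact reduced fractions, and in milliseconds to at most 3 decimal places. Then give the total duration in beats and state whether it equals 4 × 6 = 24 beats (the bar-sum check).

1) 0.0ms=0b +244.565ms=3/4b
2) 244.565ms=3/4b +244.565ms=3/4b
3) 489.13ms=3/2b +489.13ms=3/2b
4) 978.261ms=3b +978.261ms=3b
5) 1956.522ms=6b +489.13ms=3/2b
6) 2445.652ms=15/2b +489.13ms=3/2b
7) 2934.783ms=9b +139.752ms=3/7b
8) 3074.534ms=66/7b +139.752ms=3/7b
9) 3214.286ms=69/7b +139.752ms=3/7b
10) 3354.037ms=72/7b +139.752ms=3/7b
11) 3493.789ms=75/7b +139.752ms=3/7b
12) 3633.54ms=78/7b +139.752ms=3/7b
13) 3773.292ms=81/7b +139.752ms=3/7b
14) 3913.043ms=12b +195.652ms=3/5b
15) 4108.696ms=63/5b +195.652ms=3/5b
16) 4304.348ms=66/5b +195.652ms=3/5b
17) 4500.0ms=69/5b +195.652ms=3/5b
18) 4695.652ms=72/5b +195.652ms=3/5b
19) 4891.304ms=15b +978.261ms=3b
20) 5869.565ms=18b +978.261ms=3b
21) 6847.826ms=21b +978.261ms=3b
Σ=24b of 24 (184bpm 6/8) — PASS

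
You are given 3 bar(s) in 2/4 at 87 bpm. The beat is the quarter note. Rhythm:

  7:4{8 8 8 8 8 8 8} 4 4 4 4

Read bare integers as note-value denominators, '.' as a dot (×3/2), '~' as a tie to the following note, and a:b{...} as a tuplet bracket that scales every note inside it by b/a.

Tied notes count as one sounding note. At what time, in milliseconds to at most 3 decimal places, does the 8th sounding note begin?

note 8 onset = 2b = 1379.31ms

1. 0.0ms @ 0 + 197.044ms (2/7)
2. 197.044ms @ 2/7 + 197.044ms (2/7)
3. 394.089ms @ 4/7 + 197.044ms (2/7)
4. 591.133ms @ 6/7 + 197.044ms (2/7)
5. 788.177ms @ 8/7 + 197.044ms (2/7)
6. 985.222ms @ 10/7 + 197.044ms (2/7)
7. 1182.266ms @ 12/7 + 197.044ms (2/7)
8. 1379.31ms @ 2 + 689.655ms (1)
9. 2068.966ms @ 3 + 689.655ms (1)
10. 2758.621ms @ 4 + 689.655ms (1)
11. 3448.276ms @ 5 + 689.655ms (1)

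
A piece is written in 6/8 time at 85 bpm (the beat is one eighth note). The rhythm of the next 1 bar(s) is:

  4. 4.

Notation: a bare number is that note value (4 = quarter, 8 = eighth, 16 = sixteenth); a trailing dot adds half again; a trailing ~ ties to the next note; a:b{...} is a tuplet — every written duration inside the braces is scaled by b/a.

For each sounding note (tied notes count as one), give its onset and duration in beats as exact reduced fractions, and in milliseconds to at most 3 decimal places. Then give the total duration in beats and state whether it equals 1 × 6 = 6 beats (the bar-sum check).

1) 0.0ms=0b +2117.647ms=3b
2) 2117.647ms=3b +2117.647ms=3b
Σ=6b of 6 (85bpm 6/8) — PASS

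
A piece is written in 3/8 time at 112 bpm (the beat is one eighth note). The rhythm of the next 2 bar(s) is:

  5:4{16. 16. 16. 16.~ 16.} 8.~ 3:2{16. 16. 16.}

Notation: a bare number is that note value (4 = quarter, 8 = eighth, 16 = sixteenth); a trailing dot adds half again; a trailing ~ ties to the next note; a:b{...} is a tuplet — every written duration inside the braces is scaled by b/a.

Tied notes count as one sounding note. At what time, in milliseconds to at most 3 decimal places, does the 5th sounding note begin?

1. 0.0ms @ 0 + 321.429ms (3/5)
2. 321.429ms @ 3/5 + 321.429ms (3/5)
3. 642.857ms @ 6/5 + 321.429ms (3/5)
4. 964.286ms @ 9/5 + 642.857ms (6/5)
5. 1607.143ms @ 3 + 1071.429ms (2)
6. 2678.571ms @ 5 + 267.857ms (1/2)
7. 2946.429ms @ 11/2 + 267.857ms (1/2)

note 5 onset = 3b = 1607.143ms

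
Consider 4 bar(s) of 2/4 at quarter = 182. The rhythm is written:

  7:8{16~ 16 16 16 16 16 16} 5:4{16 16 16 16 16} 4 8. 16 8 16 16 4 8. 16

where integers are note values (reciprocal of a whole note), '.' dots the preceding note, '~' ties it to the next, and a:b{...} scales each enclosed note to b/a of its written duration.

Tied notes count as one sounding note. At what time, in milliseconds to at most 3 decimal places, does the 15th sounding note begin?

1. 0.0ms @ 0 + 188.383ms (4/7)
2. 188.383ms @ 4/7 + 94.192ms (2/7)
3. 282.575ms @ 6/7 + 94.192ms (2/7)
4. 376.766ms @ 8/7 + 94.192ms (2/7)
5. 470.958ms @ 10/7 + 94.192ms (2/7)
6. 565.149ms @ 12/7 + 94.192ms (2/7)
7. 659.341ms @ 2 + 65.934ms (1/5)
8. 725.275ms @ 11/5 + 65.934ms (1/5)
9. 791.209ms @ 12/5 + 65.934ms (1/5)
10. 857.143ms @ 13/5 + 65.934ms (1/5)
11. 923.077ms @ 14/5 + 65.934ms (1/5)
12. 989.011ms @ 3 + 329.67ms (1)
13. 1318.681ms @ 4 + 247.253ms (3/4)
14. 1565.934ms @ 19/4 + 82.418ms (1/4)
15. 1648.352ms @ 5 + 164.835ms (1/2)
16. 1813.187ms @ 11/2 + 82.418ms (1/4)
17. 1895.604ms @ 23/4 + 82.418ms (1/4)
18. 1978.022ms @ 6 + 329.67ms (1)
19. 2307.692ms @ 7 + 247.253ms (3/4)
20. 2554.945ms @ 31/4 + 82.418ms (1/4)

note 15 onset = 5b = 1648.352ms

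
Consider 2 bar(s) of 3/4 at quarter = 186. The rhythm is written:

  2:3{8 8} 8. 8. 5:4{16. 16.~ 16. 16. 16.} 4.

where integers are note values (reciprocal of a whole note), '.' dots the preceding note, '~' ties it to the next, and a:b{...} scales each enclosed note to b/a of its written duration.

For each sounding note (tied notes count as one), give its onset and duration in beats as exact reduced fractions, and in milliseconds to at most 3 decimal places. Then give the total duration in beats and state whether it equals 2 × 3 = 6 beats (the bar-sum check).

1) 0.0ms=0b +241.935ms=3/4b
2) 241.935ms=3/4b +241.935ms=3/4b
3) 483.871ms=3/2b +241.935ms=3/4b
4) 725.806ms=9/4b +241.935ms=3/4b
5) 967.742ms=3b +96.774ms=3/10b
6) 1064.516ms=33/10b +193.548ms=3/5b
7) 1258.065ms=39/10b +96.774ms=3/10b
8) 1354.839ms=21/5b +96.774ms=3/10b
9) 1451.613ms=9/2b +483.871ms=3/2b
Σ=6b of 6 (186bpm 3/4) — PASS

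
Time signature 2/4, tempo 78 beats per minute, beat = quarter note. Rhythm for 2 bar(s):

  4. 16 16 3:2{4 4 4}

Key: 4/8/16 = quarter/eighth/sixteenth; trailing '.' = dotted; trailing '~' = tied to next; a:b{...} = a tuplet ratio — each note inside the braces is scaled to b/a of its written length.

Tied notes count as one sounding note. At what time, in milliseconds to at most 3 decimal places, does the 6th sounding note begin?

note 6 onset = 10/3b = 2564.103ms

1. 0.0ms @ 0 + 1153.846ms (3/2)
2. 1153.846ms @ 3/2 + 192.308ms (1/4)
3. 1346.154ms @ 7/4 + 192.308ms (1/4)
4. 1538.462ms @ 2 + 512.821ms (2/3)
5. 2051.282ms @ 8/3 + 512.821ms (2/3)
6. 2564.103ms @ 10/3 + 512.821ms (2/3)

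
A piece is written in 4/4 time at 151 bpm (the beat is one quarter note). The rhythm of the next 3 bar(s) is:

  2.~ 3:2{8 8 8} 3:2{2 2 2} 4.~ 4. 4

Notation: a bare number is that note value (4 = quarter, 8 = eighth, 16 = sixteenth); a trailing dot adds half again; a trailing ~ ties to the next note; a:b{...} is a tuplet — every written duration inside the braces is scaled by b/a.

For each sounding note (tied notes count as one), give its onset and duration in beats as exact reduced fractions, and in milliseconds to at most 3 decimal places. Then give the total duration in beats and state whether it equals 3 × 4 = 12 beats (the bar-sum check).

1) 0.0ms=0b +1324.503ms=10/3b
2) 1324.503ms=10/3b +132.45ms=1/3b
3) 1456.954ms=11/3b +132.45ms=1/3b
4) 1589.404ms=4b +529.801ms=4/3b
5) 2119.205ms=16/3b +529.801ms=4/3b
6) 2649.007ms=20/3b +529.801ms=4/3b
7) 3178.808ms=8b +1192.053ms=3b
8) 4370.861ms=11b +397.351ms=1b
Σ=12b of 12 (151bpm 4/4) — PASS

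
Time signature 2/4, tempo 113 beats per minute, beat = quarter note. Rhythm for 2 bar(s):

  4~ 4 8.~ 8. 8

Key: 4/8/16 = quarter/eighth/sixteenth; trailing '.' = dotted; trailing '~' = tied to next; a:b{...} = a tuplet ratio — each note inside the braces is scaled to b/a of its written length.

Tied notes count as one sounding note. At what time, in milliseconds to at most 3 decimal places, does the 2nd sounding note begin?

1. 0.0ms @ 0 + 1061.947ms (2)
2. 1061.947ms @ 2 + 796.46ms (3/2)
3. 1858.407ms @ 7/2 + 265.487ms (1/2)

note 2 onset = 2b = 1061.947ms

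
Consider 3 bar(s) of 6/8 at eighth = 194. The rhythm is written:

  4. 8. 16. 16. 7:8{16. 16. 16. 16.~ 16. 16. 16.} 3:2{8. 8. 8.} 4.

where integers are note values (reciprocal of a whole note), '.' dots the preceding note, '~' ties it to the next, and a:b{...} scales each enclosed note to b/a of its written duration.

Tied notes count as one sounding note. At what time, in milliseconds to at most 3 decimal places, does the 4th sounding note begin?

note 4 onset = 21/4b = 1623.711ms

1. 0.0ms @ 0 + 927.835ms (3)
2. 927.835ms @ 3 + 463.918ms (3/2)
3. 1391.753ms @ 9/2 + 231.959ms (3/4)
4. 1623.711ms @ 21/4 + 231.959ms (3/4)
5. 1855.67ms @ 6 + 265.096ms (6/7)
6. 2120.766ms @ 48/7 + 265.096ms (6/7)
7. 2385.862ms @ 54/7 + 265.096ms (6/7)
8. 2650.957ms @ 60/7 + 530.191ms (12/7)
9. 3181.149ms @ 72/7 + 265.096ms (6/7)
10. 3446.244ms @ 78/7 + 265.096ms (6/7)
11. 3711.34ms @ 12 + 309.278ms (1)
12. 4020.619ms @ 13 + 309.278ms (1)
13. 4329.897ms @ 14 + 309.278ms (1)
14. 4639.175ms @ 15 + 927.835ms (3)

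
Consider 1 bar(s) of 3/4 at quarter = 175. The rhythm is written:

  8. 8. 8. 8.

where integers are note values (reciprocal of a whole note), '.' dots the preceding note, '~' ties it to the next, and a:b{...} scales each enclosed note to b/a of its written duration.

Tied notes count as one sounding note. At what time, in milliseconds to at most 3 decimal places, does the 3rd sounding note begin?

1. 0.0ms @ 0 + 257.143ms (3/4)
2. 257.143ms @ 3/4 + 257.143ms (3/4)
3. 514.286ms @ 3/2 + 257.143ms (3/4)
4. 771.429ms @ 9/4 + 257.143ms (3/4)

note 3 onset = 3/2b = 514.286ms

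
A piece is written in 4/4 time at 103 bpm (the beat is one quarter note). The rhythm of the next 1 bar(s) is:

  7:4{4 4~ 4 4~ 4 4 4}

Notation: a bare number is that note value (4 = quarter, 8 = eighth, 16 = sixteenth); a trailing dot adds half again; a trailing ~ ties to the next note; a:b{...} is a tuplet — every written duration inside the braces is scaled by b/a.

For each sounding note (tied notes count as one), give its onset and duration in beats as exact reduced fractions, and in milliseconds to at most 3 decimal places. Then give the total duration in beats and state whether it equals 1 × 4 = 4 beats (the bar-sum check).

1) 0.0ms=0b +332.871ms=4/7b
2) 332.871ms=4/7b +665.742ms=8/7b
3) 998.613ms=12/7b +665.742ms=8/7b
4) 1664.355ms=20/7b +332.871ms=4/7b
5) 1997.226ms=24/7b +332.871ms=4/7b
Σ=4b of 4 (103bpm 4/4) — PASS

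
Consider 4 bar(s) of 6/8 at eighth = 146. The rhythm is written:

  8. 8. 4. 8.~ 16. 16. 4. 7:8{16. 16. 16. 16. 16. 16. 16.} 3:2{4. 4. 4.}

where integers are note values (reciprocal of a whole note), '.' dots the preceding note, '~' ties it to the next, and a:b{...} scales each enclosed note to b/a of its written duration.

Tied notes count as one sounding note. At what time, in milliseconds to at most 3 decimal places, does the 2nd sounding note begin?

note 2 onset = 3/2b = 616.438ms

1. 0.0ms @ 0 + 616.438ms (3/2)
2. 616.438ms @ 3/2 + 616.438ms (3/2)
3. 1232.877ms @ 3 + 1232.877ms (3)
4. 2465.753ms @ 6 + 924.658ms (9/4)
5. 3390.411ms @ 33/4 + 308.219ms (3/4)
6. 3698.63ms @ 9 + 1232.877ms (3)
7. 4931.507ms @ 12 + 352.25ms (6/7)
8. 5283.757ms @ 90/7 + 352.25ms (6/7)
9. 5636.008ms @ 96/7 + 352.25ms (6/7)
10. 5988.258ms @ 102/7 + 352.25ms (6/7)
11. 6340.509ms @ 108/7 + 352.25ms (6/7)
12. 6692.759ms @ 114/7 + 352.25ms (6/7)
13. 7045.01ms @ 120/7 + 352.25ms (6/7)
14. 7397.26ms @ 18 + 821.918ms (2)
15. 8219.178ms @ 20 + 821.918ms (2)
16. 9041.096ms @ 22 + 821.918ms (2)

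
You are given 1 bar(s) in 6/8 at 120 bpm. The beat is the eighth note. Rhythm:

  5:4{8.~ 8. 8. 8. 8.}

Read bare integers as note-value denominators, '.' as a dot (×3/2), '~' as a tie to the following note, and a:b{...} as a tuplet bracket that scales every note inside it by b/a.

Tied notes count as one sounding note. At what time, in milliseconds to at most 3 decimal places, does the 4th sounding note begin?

note 4 onset = 24/5b = 2400.0ms

1. 0.0ms @ 0 + 1200.0ms (12/5)
2. 1200.0ms @ 12/5 + 600.0ms (6/5)
3. 1800.0ms @ 18/5 + 600.0ms (6/5)
4. 2400.0ms @ 24/5 + 600.0ms (6/5)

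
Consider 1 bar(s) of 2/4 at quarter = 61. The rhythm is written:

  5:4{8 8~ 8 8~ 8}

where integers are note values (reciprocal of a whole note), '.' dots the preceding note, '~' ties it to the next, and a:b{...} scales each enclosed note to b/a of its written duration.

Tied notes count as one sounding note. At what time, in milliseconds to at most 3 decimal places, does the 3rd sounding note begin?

note 3 onset = 6/5b = 1180.328ms

1. 0.0ms @ 0 + 393.443ms (2/5)
2. 393.443ms @ 2/5 + 786.885ms (4/5)
3. 1180.328ms @ 6/5 + 786.885ms (4/5)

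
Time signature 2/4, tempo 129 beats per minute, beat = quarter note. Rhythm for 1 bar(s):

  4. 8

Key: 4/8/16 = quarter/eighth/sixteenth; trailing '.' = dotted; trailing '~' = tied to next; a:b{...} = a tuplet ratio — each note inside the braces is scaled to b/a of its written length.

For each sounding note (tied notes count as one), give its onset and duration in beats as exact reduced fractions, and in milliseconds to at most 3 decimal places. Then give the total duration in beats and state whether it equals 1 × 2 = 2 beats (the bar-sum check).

1) 0.0ms=0b +697.674ms=3/2b
2) 697.674ms=3/2b +232.558ms=1/2b
Σ=2b of 2 (129bpm 2/4) — PASS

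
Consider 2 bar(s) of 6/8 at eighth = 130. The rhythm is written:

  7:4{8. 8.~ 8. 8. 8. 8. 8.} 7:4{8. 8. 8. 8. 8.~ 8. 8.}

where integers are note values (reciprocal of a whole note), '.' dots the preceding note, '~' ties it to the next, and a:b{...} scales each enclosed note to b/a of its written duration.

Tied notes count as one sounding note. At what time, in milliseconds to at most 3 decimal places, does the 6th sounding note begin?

note 6 onset = 36/7b = 2373.626ms

1. 0.0ms @ 0 + 395.604ms (6/7)
2. 395.604ms @ 6/7 + 791.209ms (12/7)
3. 1186.813ms @ 18/7 + 395.604ms (6/7)
4. 1582.418ms @ 24/7 + 395.604ms (6/7)
5. 1978.022ms @ 30/7 + 395.604ms (6/7)
6. 2373.626ms @ 36/7 + 395.604ms (6/7)
7. 2769.231ms @ 6 + 395.604ms (6/7)
8. 3164.835ms @ 48/7 + 395.604ms (6/7)
9. 3560.44ms @ 54/7 + 395.604ms (6/7)
10. 3956.044ms @ 60/7 + 395.604ms (6/7)
11. 4351.648ms @ 66/7 + 791.209ms (12/7)
12. 5142.857ms @ 78/7 + 395.604ms (6/7)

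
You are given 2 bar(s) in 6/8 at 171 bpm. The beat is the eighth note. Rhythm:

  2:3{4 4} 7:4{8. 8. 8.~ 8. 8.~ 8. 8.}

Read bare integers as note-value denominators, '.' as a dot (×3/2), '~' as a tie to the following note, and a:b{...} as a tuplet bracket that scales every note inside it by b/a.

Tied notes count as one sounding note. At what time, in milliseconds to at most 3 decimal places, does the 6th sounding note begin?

1. 0.0ms @ 0 + 1052.632ms (3)
2. 1052.632ms @ 3 + 1052.632ms (3)
3. 2105.263ms @ 6 + 300.752ms (6/7)
4. 2406.015ms @ 48/7 + 300.752ms (6/7)
5. 2706.767ms @ 54/7 + 601.504ms (12/7)
6. 3308.271ms @ 66/7 + 601.504ms (12/7)
7. 3909.774ms @ 78/7 + 300.752ms (6/7)

note 6 onset = 66/7b = 3308.271ms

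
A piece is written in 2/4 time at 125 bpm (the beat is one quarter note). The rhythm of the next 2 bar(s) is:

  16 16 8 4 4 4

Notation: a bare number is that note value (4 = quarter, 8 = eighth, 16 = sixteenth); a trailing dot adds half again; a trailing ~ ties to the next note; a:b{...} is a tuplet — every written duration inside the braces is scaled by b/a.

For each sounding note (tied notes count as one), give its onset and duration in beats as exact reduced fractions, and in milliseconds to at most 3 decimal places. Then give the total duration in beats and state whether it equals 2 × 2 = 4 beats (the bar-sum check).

1) 0.0ms=0b +120.0ms=1/4b
2) 120.0ms=1/4b +120.0ms=1/4b
3) 240.0ms=1/2b +240.0ms=1/2b
4) 480.0ms=1b +480.0ms=1b
5) 960.0ms=2b +480.0ms=1b
6) 1440.0ms=3b +480.0ms=1b
Σ=4b of 4 (125bpm 2/4) — PASS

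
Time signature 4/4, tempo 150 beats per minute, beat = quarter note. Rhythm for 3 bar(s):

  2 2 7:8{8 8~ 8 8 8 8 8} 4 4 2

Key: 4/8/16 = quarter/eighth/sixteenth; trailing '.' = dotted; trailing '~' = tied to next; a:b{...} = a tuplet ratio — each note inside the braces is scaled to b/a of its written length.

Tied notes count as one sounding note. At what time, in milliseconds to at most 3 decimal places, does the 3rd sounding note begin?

note 3 onset = 4b = 1600.0ms

1. 0.0ms @ 0 + 800.0ms (2)
2. 800.0ms @ 2 + 800.0ms (2)
3. 1600.0ms @ 4 + 228.571ms (4/7)
4. 1828.571ms @ 32/7 + 457.143ms (8/7)
5. 2285.714ms @ 40/7 + 228.571ms (4/7)
6. 2514.286ms @ 44/7 + 228.571ms (4/7)
7. 2742.857ms @ 48/7 + 228.571ms (4/7)
8. 2971.429ms @ 52/7 + 228.571ms (4/7)
9. 3200.0ms @ 8 + 400.0ms (1)
10. 3600.0ms @ 9 + 400.0ms (1)
11. 4000.0ms @ 10 + 800.0ms (2)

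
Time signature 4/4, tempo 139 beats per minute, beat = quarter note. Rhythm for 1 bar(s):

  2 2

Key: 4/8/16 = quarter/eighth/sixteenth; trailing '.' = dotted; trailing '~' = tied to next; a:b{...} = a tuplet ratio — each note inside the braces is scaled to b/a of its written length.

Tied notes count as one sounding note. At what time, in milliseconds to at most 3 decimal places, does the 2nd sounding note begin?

1. 0.0ms @ 0 + 863.309ms (2)
2. 863.309ms @ 2 + 863.309ms (2)

note 2 onset = 2b = 863.309ms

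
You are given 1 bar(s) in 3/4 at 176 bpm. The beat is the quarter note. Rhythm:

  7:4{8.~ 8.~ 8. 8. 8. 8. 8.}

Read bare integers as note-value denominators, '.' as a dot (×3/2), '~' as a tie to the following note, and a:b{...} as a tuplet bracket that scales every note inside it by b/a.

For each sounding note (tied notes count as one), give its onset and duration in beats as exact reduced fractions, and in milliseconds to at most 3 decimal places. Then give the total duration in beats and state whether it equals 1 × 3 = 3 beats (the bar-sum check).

1) 0.0ms=0b +438.312ms=9/7b
2) 438.312ms=9/7b +146.104ms=3/7b
3) 584.416ms=12/7b +146.104ms=3/7b
4) 730.519ms=15/7b +146.104ms=3/7b
5) 876.623ms=18/7b +146.104ms=3/7b
Σ=3b of 3 (176bpm 3/4) — PASS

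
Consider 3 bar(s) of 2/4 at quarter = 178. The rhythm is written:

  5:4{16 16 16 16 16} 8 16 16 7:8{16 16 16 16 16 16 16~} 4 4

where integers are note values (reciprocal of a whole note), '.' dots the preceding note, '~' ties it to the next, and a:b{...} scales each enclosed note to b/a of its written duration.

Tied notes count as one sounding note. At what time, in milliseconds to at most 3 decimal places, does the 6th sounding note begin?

note 6 onset = 1b = 337.079ms

1. 0.0ms @ 0 + 67.416ms (1/5)
2. 67.416ms @ 1/5 + 67.416ms (1/5)
3. 134.831ms @ 2/5 + 67.416ms (1/5)
4. 202.247ms @ 3/5 + 67.416ms (1/5)
5. 269.663ms @ 4/5 + 67.416ms (1/5)
6. 337.079ms @ 1 + 168.539ms (1/2)
7. 505.618ms @ 3/2 + 84.27ms (1/4)
8. 589.888ms @ 7/4 + 84.27ms (1/4)
9. 674.157ms @ 2 + 96.308ms (2/7)
10. 770.465ms @ 16/7 + 96.308ms (2/7)
11. 866.774ms @ 18/7 + 96.308ms (2/7)
12. 963.082ms @ 20/7 + 96.308ms (2/7)
13. 1059.39ms @ 22/7 + 96.308ms (2/7)
14. 1155.698ms @ 24/7 + 96.308ms (2/7)
15. 1252.006ms @ 26/7 + 433.387ms (9/7)
16. 1685.393ms @ 5 + 337.079ms (1)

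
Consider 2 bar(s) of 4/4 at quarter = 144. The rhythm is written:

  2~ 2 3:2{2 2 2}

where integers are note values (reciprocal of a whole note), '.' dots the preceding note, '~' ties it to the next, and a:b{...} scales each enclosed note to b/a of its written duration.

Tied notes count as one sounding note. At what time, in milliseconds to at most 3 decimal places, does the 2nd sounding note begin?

1. 0.0ms @ 0 + 1666.667ms (4)
2. 1666.667ms @ 4 + 555.556ms (4/3)
3. 2222.222ms @ 16/3 + 555.556ms (4/3)
4. 2777.778ms @ 20/3 + 555.556ms (4/3)

note 2 onset = 4b = 1666.667ms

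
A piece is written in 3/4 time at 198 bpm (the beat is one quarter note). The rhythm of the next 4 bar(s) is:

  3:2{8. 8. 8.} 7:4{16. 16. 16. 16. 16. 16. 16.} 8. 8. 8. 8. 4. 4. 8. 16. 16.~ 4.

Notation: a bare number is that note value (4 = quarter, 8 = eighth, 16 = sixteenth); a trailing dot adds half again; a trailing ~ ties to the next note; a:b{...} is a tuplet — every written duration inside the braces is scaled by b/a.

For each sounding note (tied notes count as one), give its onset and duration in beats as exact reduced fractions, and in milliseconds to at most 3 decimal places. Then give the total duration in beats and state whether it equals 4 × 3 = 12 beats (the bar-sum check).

1) 0.0ms=0b +151.515ms=1/2b
2) 151.515ms=1/2b +151.515ms=1/2b
3) 303.03ms=1b +151.515ms=1/2b
4) 454.545ms=3/2b +64.935ms=3/14b
5) 519.481ms=12/7b +64.935ms=3/14b
6) 584.416ms=27/14b +64.935ms=3/14b
7) 649.351ms=15/7b +64.935ms=3/14b
8) 714.286ms=33/14b +64.935ms=3/14b
9) 779.221ms=18/7b +64.935ms=3/14b
10) 844.156ms=39/14b +64.935ms=3/14b
11) 909.091ms=3b +227.273ms=3/4b
12) 1136.364ms=15/4b +227.273ms=3/4b
13) 1363.636ms=9/2b +227.273ms=3/4b
14) 1590.909ms=21/4b +227.273ms=3/4b
15) 1818.182ms=6b +454.545ms=3/2b
16) 2272.727ms=15/2b +454.545ms=3/2b
17) 2727.273ms=9b +227.273ms=3/4b
18) 2954.545ms=39/4b +113.636ms=3/8b
19) 3068.182ms=81/8b +568.182ms=15/8b
Σ=12b of 12 (198bpm 3/4) — PASS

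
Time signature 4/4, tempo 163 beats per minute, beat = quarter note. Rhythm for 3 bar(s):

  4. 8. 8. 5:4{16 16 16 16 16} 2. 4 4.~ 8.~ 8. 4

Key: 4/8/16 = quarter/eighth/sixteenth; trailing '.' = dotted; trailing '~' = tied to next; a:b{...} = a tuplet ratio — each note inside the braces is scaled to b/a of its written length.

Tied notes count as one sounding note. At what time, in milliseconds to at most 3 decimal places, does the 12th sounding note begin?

1. 0.0ms @ 0 + 552.147ms (3/2)
2. 552.147ms @ 3/2 + 276.074ms (3/4)
3. 828.221ms @ 9/4 + 276.074ms (3/4)
4. 1104.294ms @ 3 + 73.62ms (1/5)
5. 1177.914ms @ 16/5 + 73.62ms (1/5)
6. 1251.534ms @ 17/5 + 73.62ms (1/5)
7. 1325.153ms @ 18/5 + 73.62ms (1/5)
8. 1398.773ms @ 19/5 + 73.62ms (1/5)
9. 1472.393ms @ 4 + 1104.294ms (3)
10. 2576.687ms @ 7 + 368.098ms (1)
11. 2944.785ms @ 8 + 1104.294ms (3)
12. 4049.08ms @ 11 + 368.098ms (1)

note 12 onset = 11b = 4049.08ms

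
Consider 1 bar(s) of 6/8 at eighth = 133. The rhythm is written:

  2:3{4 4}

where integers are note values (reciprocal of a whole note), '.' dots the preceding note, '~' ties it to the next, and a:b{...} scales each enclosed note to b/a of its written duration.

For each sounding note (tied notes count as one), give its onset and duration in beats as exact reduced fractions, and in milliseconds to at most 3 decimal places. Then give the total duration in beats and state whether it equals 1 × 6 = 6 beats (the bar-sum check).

1) 0.0ms=0b +1353.383ms=3b
2) 1353.383ms=3b +1353.383ms=3b
Σ=6b of 6 (133bpm 6/8) — PASS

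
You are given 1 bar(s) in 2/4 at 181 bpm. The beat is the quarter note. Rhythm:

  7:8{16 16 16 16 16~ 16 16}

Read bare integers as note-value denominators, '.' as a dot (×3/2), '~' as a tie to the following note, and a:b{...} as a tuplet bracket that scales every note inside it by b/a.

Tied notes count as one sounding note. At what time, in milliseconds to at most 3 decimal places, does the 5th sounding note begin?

1. 0.0ms @ 0 + 94.712ms (2/7)
2. 94.712ms @ 2/7 + 94.712ms (2/7)
3. 189.424ms @ 4/7 + 94.712ms (2/7)
4. 284.136ms @ 6/7 + 94.712ms (2/7)
5. 378.848ms @ 8/7 + 189.424ms (4/7)
6. 568.272ms @ 12/7 + 94.712ms (2/7)

note 5 onset = 8/7b = 378.848ms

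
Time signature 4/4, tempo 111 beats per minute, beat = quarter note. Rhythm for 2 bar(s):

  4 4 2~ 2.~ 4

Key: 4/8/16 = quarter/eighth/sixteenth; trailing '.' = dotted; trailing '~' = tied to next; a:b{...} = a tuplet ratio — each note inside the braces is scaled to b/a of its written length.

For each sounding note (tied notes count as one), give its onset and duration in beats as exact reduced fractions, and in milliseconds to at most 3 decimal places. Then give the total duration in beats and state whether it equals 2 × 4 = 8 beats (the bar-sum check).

1) 0.0ms=0b +540.541ms=1b
2) 540.541ms=1b +540.541ms=1b
3) 1081.081ms=2b +3243.243ms=6b
Σ=8b of 8 (111bpm 4/4) — PASS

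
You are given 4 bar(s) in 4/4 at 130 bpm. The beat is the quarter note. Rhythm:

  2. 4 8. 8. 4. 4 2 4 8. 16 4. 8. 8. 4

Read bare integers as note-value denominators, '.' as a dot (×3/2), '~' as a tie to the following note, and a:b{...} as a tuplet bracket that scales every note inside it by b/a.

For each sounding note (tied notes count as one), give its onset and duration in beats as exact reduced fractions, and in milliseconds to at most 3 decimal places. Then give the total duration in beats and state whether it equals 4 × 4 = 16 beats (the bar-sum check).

1) 0.0ms=0b +1384.615ms=3b
2) 1384.615ms=3b +461.538ms=1b
3) 1846.154ms=4b +346.154ms=3/4b
4) 2192.308ms=19/4b +346.154ms=3/4b
5) 2538.462ms=11/2b +692.308ms=3/2b
6) 3230.769ms=7b +461.538ms=1b
7) 3692.308ms=8b +923.077ms=2b
8) 4615.385ms=10b +461.538ms=1b
9) 5076.923ms=11b +346.154ms=3/4b
10) 5423.077ms=47/4b +115.385ms=1/4b
11) 5538.462ms=12b +692.308ms=3/2b
12) 6230.769ms=27/2b +346.154ms=3/4b
13) 6576.923ms=57/4b +346.154ms=3/4b
14) 6923.077ms=15b +461.538ms=1b
Σ=16b of 16 (130bpm 4/4) — PASS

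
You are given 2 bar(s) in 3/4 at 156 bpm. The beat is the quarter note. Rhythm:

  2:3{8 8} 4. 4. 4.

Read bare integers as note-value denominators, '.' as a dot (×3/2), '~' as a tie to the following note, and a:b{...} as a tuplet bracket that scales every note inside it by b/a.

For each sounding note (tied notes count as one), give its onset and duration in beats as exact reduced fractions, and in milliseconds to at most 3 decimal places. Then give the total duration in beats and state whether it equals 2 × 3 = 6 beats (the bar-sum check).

1) 0.0ms=0b +288.462ms=3/4b
2) 288.462ms=3/4b +288.462ms=3/4b
3) 576.923ms=3/2b +576.923ms=3/2b
4) 1153.846ms=3b +576.923ms=3/2b
5) 1730.769ms=9/2b +576.923ms=3/2b
Σ=6b of 6 (156bpm 3/4) — PASS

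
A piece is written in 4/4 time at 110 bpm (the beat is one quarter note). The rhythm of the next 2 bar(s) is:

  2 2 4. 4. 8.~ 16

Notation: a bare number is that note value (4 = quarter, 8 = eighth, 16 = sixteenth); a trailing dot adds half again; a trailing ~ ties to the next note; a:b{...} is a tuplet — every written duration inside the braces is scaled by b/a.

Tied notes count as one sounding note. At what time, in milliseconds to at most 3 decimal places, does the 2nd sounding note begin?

note 2 onset = 2b = 1090.909ms

1. 0.0ms @ 0 + 1090.909ms (2)
2. 1090.909ms @ 2 + 1090.909ms (2)
3. 2181.818ms @ 4 + 818.182ms (3/2)
4. 3000.0ms @ 11/2 + 818.182ms (3/2)
5. 3818.182ms @ 7 + 545.455ms (1)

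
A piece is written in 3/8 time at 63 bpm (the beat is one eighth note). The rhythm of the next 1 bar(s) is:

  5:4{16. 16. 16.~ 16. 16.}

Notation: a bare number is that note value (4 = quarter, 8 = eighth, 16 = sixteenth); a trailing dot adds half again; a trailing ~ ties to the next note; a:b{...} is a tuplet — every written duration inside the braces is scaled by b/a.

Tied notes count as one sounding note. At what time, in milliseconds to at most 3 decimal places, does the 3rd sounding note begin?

note 3 onset = 6/5b = 1142.857ms

1. 0.0ms @ 0 + 571.429ms (3/5)
2. 571.429ms @ 3/5 + 571.429ms (3/5)
3. 1142.857ms @ 6/5 + 1142.857ms (6/5)
4. 2285.714ms @ 12/5 + 571.429ms (3/5)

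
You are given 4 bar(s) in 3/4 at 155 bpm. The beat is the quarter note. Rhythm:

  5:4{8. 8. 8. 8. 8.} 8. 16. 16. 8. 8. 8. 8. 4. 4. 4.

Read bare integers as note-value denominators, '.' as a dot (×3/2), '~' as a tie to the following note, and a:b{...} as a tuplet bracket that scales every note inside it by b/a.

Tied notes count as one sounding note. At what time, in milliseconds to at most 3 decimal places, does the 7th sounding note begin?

note 7 onset = 15/4b = 1451.613ms

1. 0.0ms @ 0 + 232.258ms (3/5)
2. 232.258ms @ 3/5 + 232.258ms (3/5)
3. 464.516ms @ 6/5 + 232.258ms (3/5)
4. 696.774ms @ 9/5 + 232.258ms (3/5)
5. 929.032ms @ 12/5 + 232.258ms (3/5)
6. 1161.29ms @ 3 + 290.323ms (3/4)
7. 1451.613ms @ 15/4 + 145.161ms (3/8)
8. 1596.774ms @ 33/8 + 145.161ms (3/8)
9. 1741.935ms @ 9/2 + 290.323ms (3/4)
10. 2032.258ms @ 21/4 + 290.323ms (3/4)
11. 2322.581ms @ 6 + 290.323ms (3/4)
12. 2612.903ms @ 27/4 + 290.323ms (3/4)
13. 2903.226ms @ 15/2 + 580.645ms (3/2)
14. 3483.871ms @ 9 + 580.645ms (3/2)
15. 4064.516ms @ 21/2 + 580.645ms (3/2)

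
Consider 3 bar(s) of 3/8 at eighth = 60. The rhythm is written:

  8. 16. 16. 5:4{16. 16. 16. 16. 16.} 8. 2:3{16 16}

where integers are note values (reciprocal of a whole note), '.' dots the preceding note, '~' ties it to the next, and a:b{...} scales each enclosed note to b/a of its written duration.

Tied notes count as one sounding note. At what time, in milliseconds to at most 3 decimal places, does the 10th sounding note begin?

1. 0.0ms @ 0 + 1500.0ms (3/2)
2. 1500.0ms @ 3/2 + 750.0ms (3/4)
3. 2250.0ms @ 9/4 + 750.0ms (3/4)
4. 3000.0ms @ 3 + 600.0ms (3/5)
5. 3600.0ms @ 18/5 + 600.0ms (3/5)
6. 4200.0ms @ 21/5 + 600.0ms (3/5)
7. 4800.0ms @ 24/5 + 600.0ms (3/5)
8. 5400.0ms @ 27/5 + 600.0ms (3/5)
9. 6000.0ms @ 6 + 1500.0ms (3/2)
10. 7500.0ms @ 15/2 + 750.0ms (3/4)
11. 8250.0ms @ 33/4 + 750.0ms (3/4)

note 10 onset = 15/2b = 7500.0ms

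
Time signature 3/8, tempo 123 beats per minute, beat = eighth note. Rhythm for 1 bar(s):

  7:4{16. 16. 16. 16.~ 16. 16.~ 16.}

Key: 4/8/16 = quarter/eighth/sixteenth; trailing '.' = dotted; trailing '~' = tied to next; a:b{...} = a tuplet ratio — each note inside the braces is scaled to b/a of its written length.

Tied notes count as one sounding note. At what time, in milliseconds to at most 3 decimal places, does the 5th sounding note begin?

1. 0.0ms @ 0 + 209.059ms (3/7)
2. 209.059ms @ 3/7 + 209.059ms (3/7)
3. 418.118ms @ 6/7 + 209.059ms (3/7)
4. 627.178ms @ 9/7 + 418.118ms (6/7)
5. 1045.296ms @ 15/7 + 418.118ms (6/7)

note 5 onset = 15/7b = 1045.296ms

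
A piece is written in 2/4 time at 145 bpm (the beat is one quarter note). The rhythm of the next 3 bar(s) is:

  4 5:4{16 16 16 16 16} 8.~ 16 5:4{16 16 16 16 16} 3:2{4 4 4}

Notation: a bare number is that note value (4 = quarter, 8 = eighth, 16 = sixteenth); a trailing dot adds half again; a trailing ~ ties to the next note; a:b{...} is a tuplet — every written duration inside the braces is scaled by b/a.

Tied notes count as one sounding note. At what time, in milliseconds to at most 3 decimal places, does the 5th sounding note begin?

note 5 onset = 8/5b = 662.069ms

1. 0.0ms @ 0 + 413.793ms (1)
2. 413.793ms @ 1 + 82.759ms (1/5)
3. 496.552ms @ 6/5 + 82.759ms (1/5)
4. 579.31ms @ 7/5 + 82.759ms (1/5)
5. 662.069ms @ 8/5 + 82.759ms (1/5)
6. 744.828ms @ 9/5 + 82.759ms (1/5)
7. 827.586ms @ 2 + 413.793ms (1)
8. 1241.379ms @ 3 + 82.759ms (1/5)
9. 1324.138ms @ 16/5 + 82.759ms (1/5)
10. 1406.897ms @ 17/5 + 82.759ms (1/5)
11. 1489.655ms @ 18/5 + 82.759ms (1/5)
12. 1572.414ms @ 19/5 + 82.759ms (1/5)
13. 1655.172ms @ 4 + 275.862ms (2/3)
14. 1931.034ms @ 14/3 + 275.862ms (2/3)
15. 2206.897ms @ 16/3 + 275.862ms (2/3)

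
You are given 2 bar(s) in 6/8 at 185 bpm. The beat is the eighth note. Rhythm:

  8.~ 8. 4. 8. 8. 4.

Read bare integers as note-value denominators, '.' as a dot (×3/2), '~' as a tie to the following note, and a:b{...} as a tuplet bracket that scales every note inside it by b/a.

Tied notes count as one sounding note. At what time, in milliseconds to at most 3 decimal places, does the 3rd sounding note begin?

1. 0.0ms @ 0 + 972.973ms (3)
2. 972.973ms @ 3 + 972.973ms (3)
3. 1945.946ms @ 6 + 486.486ms (3/2)
4. 2432.432ms @ 15/2 + 486.486ms (3/2)
5. 2918.919ms @ 9 + 972.973ms (3)

note 3 onset = 6b = 1945.946ms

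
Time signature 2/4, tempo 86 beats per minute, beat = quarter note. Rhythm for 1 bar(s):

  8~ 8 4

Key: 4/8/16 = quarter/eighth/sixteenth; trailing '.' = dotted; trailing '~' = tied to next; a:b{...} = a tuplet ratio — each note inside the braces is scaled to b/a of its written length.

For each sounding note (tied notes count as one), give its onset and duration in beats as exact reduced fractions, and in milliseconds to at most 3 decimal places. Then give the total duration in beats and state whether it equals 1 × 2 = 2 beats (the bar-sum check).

1) 0.0ms=0b +697.674ms=1b
2) 697.674ms=1b +697.674ms=1b
Σ=2b of 2 (86bpm 2/4) — PASS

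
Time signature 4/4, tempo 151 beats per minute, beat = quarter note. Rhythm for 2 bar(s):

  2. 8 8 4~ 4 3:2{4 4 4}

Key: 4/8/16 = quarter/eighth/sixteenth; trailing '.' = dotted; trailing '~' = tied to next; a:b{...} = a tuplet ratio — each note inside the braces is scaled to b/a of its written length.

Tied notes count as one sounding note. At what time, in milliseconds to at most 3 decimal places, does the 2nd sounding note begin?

note 2 onset = 3b = 1192.053ms

1. 0.0ms @ 0 + 1192.053ms (3)
2. 1192.053ms @ 3 + 198.675ms (1/2)
3. 1390.728ms @ 7/2 + 198.675ms (1/2)
4. 1589.404ms @ 4 + 794.702ms (2)
5. 2384.106ms @ 6 + 264.901ms (2/3)
6. 2649.007ms @ 20/3 + 264.901ms (2/3)
7. 2913.907ms @ 22/3 + 264.901ms (2/3)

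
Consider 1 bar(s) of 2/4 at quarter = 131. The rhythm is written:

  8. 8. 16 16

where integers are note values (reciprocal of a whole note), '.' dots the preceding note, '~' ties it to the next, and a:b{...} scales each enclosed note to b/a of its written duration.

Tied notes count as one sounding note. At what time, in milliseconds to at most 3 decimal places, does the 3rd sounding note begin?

note 3 onset = 3/2b = 687.023ms

1. 0.0ms @ 0 + 343.511ms (3/4)
2. 343.511ms @ 3/4 + 343.511ms (3/4)
3. 687.023ms @ 3/2 + 114.504ms (1/4)
4. 801.527ms @ 7/4 + 114.504ms (1/4)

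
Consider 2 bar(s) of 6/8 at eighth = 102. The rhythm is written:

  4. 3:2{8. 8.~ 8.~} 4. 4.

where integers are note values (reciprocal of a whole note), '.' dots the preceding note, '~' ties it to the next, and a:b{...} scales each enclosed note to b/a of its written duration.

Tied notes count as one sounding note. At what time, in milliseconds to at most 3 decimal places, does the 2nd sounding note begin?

1. 0.0ms @ 0 + 1764.706ms (3)
2. 1764.706ms @ 3 + 588.235ms (1)
3. 2352.941ms @ 4 + 2941.176ms (5)
4. 5294.118ms @ 9 + 1764.706ms (3)

note 2 onset = 3b = 1764.706ms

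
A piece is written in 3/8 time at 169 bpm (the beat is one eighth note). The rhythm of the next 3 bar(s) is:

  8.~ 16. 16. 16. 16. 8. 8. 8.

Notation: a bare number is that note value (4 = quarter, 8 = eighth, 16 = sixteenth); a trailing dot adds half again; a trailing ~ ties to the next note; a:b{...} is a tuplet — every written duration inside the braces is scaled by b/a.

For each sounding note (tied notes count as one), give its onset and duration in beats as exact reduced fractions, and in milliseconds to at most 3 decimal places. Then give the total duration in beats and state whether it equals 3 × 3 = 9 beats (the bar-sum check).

1) 0.0ms=0b +798.817ms=9/4b
2) 798.817ms=9/4b +266.272ms=3/4b
3) 1065.089ms=3b +266.272ms=3/4b
4) 1331.361ms=15/4b +266.272ms=3/4b
5) 1597.633ms=9/2b +532.544ms=3/2b
6) 2130.178ms=6b +532.544ms=3/2b
7) 2662.722ms=15/2b +532.544ms=3/2b
Σ=9b of 9 (169bpm 3/8) — PASS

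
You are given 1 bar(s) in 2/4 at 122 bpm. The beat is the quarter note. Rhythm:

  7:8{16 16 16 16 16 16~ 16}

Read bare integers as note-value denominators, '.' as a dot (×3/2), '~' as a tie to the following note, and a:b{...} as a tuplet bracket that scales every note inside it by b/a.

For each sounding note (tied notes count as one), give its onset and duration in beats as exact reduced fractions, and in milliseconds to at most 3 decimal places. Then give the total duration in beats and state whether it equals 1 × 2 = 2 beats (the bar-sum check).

1) 0.0ms=0b +140.515ms=2/7b
2) 140.515ms=2/7b +140.515ms=2/7b
3) 281.03ms=4/7b +140.515ms=2/7b
4) 421.546ms=6/7b +140.515ms=2/7b
5) 562.061ms=8/7b +140.515ms=2/7b
6) 702.576ms=10/7b +281.03ms=4/7b
Σ=2b of 2 (122bpm 2/4) — PASS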